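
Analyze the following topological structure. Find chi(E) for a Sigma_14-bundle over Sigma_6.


For a fiber bundle F -> E -> B (with CW structure): chi(E) = chi(B) * chi(F).
chi(Sigma_6) = -10, chi(Sigma_14) = -26.
chi(E) = (-10) * (-26) = 260

260


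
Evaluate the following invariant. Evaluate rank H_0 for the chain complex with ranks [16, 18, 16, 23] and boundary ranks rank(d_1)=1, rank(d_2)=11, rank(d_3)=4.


rank H_k = rank(ker d_k) - rank(im d_{k+1}).
rank(ker d_0) = rank(C_0) - rank(d_0) = 16 - 0 = 16.
rank(im d_{0+1}) = 1.
rank H_0 = 16 - 1 = 15

15


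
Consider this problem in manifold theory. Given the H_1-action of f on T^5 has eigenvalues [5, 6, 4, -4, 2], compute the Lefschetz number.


For a torus self-map: L(f) = det(I - A) where A acts on H_1.
L(f) = (1-5) * (1-6) * (1-4) * (1--4) * (1-2) = -4 * -5 * -3 * 5 * -1 = 300

300


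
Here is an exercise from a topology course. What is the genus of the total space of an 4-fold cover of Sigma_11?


For an n-sheeted cover: chi(E) = n * chi(B).
chi(Sigma_11) = 2 - 2*11 = -20.
chi(E) = 4 * (-20) = -80.
genus(E) = (2 - chi(E))/2 = (2 - (-80))/2 = 82/2 = 41

41


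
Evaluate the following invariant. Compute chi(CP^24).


CP^24 has one cell in each even dimension 0, 2, ..., 2*24 (24+1 cells total).
All cells are even-dimensional, so chi = number of cells.
chi = 24 + 1 = 25

25


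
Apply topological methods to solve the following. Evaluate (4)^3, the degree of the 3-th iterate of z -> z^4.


deg(f) = 4. Degree is multiplicative: deg(f^3) = (deg f)^3.
deg(f^3) = (4)^3 = 64

64


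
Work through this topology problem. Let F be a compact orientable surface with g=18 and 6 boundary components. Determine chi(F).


For a compact orientable surface with genus g and b boundary components: chi = 2 - 2g - b.
chi = 2 - 2*18 - 6 = 2 - 36 - 6 = -40

-40


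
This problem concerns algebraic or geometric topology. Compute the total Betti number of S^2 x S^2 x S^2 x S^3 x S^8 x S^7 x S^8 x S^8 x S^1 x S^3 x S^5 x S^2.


Total Betti number is multiplicative under products.
Each S^d (d>=1) has total Betti number 2.
There are 12 sphere factors.
Total = 2^12 = 4096

4096


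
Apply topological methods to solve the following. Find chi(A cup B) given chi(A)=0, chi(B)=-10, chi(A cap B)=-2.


chi(A cup B) = chi(A) + chi(B) - chi(A cap B)
= 0 + (-10) - (-2)
= -8

-8


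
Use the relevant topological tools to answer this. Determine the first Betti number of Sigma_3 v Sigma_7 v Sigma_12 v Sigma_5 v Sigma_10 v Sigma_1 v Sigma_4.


For a wedge X v Y: reduced H_k(X v Y) = H_k(X) + H_k(Y).
Each Sigma_g contributes b_1 = 2g.
b_1 = 6 + 14 + 24 + 10 + 20 + 2 + 8 = 84

84


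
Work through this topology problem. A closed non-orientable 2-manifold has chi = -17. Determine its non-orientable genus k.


chi = 2 - k for closed non-orientable surfaces with k crosscaps.
-17 = 2 - k
k = 2 - (-17) = 19

19


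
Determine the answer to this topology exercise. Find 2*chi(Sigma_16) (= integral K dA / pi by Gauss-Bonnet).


Gauss-Bonnet: integral K dA = 2*pi*chi(M).
chi(Sigma_16) = 2 - 2*16 = -30.
(integral K dA)/pi = 2*chi = 2*(-30) = -60

-60


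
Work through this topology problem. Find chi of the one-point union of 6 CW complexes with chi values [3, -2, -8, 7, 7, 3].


chi(A v B) = chi(A) + chi(B) - 1 (one point identified).
For 6 spaces: chi = (sum chi_i) - (6 - 1).
sum = 10; chi = 10 - 5 = 5

5


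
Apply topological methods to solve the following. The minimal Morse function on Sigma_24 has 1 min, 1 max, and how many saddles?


A perfect Morse function has m_k = b_k.
For Sigma_24: b_0=1, b_1=2g=48, b_2=1.
Saddles m_1 = 2g = 48

48


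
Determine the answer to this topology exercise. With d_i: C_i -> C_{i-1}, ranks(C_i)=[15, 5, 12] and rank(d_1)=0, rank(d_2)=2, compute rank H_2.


rank H_k = rank(ker d_k) - rank(im d_{k+1}).
rank(ker d_2) = rank(C_2) - rank(d_2) = 12 - 2 = 10.
rank(im d_{2+1}) = 0.
rank H_2 = 10 - 0 = 10

10


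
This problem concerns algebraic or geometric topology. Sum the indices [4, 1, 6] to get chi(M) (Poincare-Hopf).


Poincare-Hopf: chi(M) = sum of indices of zeros.
chi = (4) + (1) + (6) = 11

11


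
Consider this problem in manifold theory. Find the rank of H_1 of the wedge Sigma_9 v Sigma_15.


For a wedge: H_1(A v B) = H_1(A) + H_1(B).
b_1(Sigma_9) = 18, b_1(Sigma_15) = 30.
b_1 = 18 + 30 = 48

48


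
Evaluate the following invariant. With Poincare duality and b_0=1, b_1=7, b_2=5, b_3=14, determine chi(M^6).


By Poincare duality b_k = b_{6-k}, so full Betti numbers: b_0=1, b_1=7, b_2=5, b_3=14, b_4=5, b_5=7, b_6=1.
chi = sum (-1)^k b_k = -16

-16


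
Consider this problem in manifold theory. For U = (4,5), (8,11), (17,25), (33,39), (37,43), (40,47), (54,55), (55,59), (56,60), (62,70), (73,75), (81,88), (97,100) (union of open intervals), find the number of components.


Sort and merge overlapping open intervals.
Merged: (4,5), (8,11), (17,25), (33,47), (54,55), (55,60), (62,70), (73,75), (81,88), (97,100).
Number of components = 10

10


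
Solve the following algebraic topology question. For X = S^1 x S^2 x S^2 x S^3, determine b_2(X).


Each S^d has Poincare polynomial 1 + t^d.
The product S^1 x S^2 x S^2 x S^3 has Poincare polynomial prod(1+t^d_i).
Expanding: b_0=1, b_1=1, b_2=2, b_3=3, b_4=2, b_5=3, b_6=2, b_7=1, b_8=1.
b_2 = 2

2


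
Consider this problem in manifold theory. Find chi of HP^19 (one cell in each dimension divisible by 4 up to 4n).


HP^19 has one cell in each dimension 0, 4, ..., 4*19 (19+1 cells, all even-dim).
chi = 19 + 1 = 20

20


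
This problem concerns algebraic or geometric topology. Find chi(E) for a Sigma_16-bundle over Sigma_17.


For a fiber bundle F -> E -> B (with CW structure): chi(E) = chi(B) * chi(F).
chi(Sigma_17) = -32, chi(Sigma_16) = -30.
chi(E) = (-32) * (-30) = 960

960


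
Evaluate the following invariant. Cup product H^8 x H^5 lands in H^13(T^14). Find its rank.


Cup product: H^p x H^q -> H^{p+q}; here p+q = 8+5 = 13.
rank H^k(T^n) = C(n,k).
C(14,13) = 14

14


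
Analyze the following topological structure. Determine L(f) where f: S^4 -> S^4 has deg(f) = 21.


On S^4: L(f) = tr(f_0*) + (-1)^4 tr(f_4*) = 1 + (-1)^4 * deg(f).
L(f) = 1 + (-1)^4 * 21 = 1 + 21 = 22

22


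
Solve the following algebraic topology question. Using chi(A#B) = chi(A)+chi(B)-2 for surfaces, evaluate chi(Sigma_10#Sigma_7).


chi(Sigma_10) = 2 - 2*10 = -18
chi(Sigma_7) = 2 - 2*7 = -12
For surfaces: chi(A#B) = chi(A) + chi(B) - 2.
chi = -18 + -12 - 2 = -32

-32


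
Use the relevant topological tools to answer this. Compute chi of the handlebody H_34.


A genus-g handlebody deformation retracts to a wedge of g circles.
chi(vee_g S^1) = 1 - g.
chi(H_34) = 1 - 34 = -33

-33


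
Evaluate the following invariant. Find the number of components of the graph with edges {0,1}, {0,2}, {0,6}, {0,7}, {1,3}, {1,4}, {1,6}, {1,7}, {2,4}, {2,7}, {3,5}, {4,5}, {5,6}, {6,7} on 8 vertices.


Run DFS/union-find over 8 vertices.
V = 8, E = 14.
Number of components = 1

1


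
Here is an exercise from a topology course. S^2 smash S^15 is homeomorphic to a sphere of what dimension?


S^m ^ S^n = S^{m+n}.
k = 2 + 15 = 17

17


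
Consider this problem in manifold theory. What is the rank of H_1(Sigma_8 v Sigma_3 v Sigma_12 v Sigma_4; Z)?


For a wedge X v Y: reduced H_k(X v Y) = H_k(X) + H_k(Y).
Each Sigma_g contributes b_1 = 2g.
b_1 = 16 + 6 + 24 + 8 = 54

54


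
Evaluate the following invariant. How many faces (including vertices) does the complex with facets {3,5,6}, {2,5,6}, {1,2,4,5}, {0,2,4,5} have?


Each maximal simplex on m vertices has 2^m - 1 nonempty faces.
Take the union (dedupe shared faces).
Total distinct faces = 31

31


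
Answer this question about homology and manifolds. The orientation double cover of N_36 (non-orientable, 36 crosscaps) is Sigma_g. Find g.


chi(N_36) = 2 - 36 = -34.
Double cover: chi(Sigma_g) = 2 * chi(N_36) = 2*(-34) = -68.
2 - 2g = -68, so g = (2 - (-68))/2 = 70/2 = 35

35


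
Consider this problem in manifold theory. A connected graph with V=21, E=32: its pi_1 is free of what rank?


For a connected graph: rank(pi_1) = b_1 = E - V + 1 = 1 - chi.
chi = V - E = 21 - 32 = -11.
rank = 1 - (-11) = 32 - 21 + 1 = 12

12


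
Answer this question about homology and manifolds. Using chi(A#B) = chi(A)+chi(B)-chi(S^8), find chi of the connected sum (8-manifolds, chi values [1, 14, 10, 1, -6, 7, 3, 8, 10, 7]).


For n-manifolds: chi(A#B) = chi(A) + chi(B) - chi(S^8).
chi(S^8) = 1 + (-1)^8 = 2.
chi(#) = (sum chi_i) - (10-1)*chi(S^8) = 55 - 9*2 = 37

37


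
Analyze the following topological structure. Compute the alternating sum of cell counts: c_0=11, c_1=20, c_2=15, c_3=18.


chi = sum_k (-1)^k c_k.
= (-1)^0*11 + (-1)^1*20 + (-1)^2*15 + (-1)^3*18
= (11) + (-20) + (15) + (-18)
= -12

-12


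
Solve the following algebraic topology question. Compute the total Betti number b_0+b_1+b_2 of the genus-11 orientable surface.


For Sigma_11: b_0 = 1, b_1 = 2g = 22, b_2 = 1.
Total = 1 + 22 + 1 = 24

24


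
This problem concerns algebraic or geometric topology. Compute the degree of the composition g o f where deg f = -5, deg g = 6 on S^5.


Degree is multiplicative under composition: deg(g o f) = deg(g) * deg(f).
= 6 * -5 = -30

-30


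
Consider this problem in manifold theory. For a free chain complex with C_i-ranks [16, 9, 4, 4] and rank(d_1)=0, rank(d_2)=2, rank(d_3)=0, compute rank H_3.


rank H_k = rank(ker d_k) - rank(im d_{k+1}).
rank(ker d_3) = rank(C_3) - rank(d_3) = 4 - 0 = 4.
rank(im d_{3+1}) = 0.
rank H_3 = 4 - 0 = 4

4


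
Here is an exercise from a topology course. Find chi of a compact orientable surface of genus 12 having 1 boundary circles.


For a compact orientable surface with genus g and b boundary components: chi = 2 - 2g - b.
chi = 2 - 2*12 - 1 = 2 - 24 - 1 = -23

-23


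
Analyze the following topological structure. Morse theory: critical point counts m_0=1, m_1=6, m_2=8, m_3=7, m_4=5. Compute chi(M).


Morse theory: chi(M) = sum_k (-1)^k m_k where m_k = #(index-k critical points).
= (1) + (-6) + (8) + (-7) + (5) = 1

1


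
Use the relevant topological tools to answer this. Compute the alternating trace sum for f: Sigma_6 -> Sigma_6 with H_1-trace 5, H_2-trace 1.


L(f) = tr(f_0*) - tr(f_1*) + tr(f_2*).
= 1 - (5) + (1)
= -3

-3


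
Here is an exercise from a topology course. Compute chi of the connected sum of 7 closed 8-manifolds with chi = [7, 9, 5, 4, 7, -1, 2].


For n-manifolds: chi(A#B) = chi(A) + chi(B) - chi(S^8).
chi(S^8) = 1 + (-1)^8 = 2.
chi(#) = (sum chi_i) - (7-1)*chi(S^8) = 33 - 6*2 = 21

21


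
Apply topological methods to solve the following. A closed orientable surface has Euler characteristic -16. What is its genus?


chi = 2 - 2g for closed orientable surfaces.
-16 = 2 - 2g
2g = 2 - (-16) = 18
g = 9

9


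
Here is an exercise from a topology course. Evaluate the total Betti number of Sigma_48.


For Sigma_48: b_0 = 1, b_1 = 2g = 96, b_2 = 1.
Total = 1 + 96 + 1 = 98

98


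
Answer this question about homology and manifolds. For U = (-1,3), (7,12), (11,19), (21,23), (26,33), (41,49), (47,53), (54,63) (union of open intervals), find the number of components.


Sort and merge overlapping open intervals.
Merged: (-1,3), (7,19), (21,23), (26,33), (41,53), (54,63).
Number of components = 6

6


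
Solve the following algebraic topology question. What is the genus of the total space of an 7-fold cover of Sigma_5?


For an n-sheeted cover: chi(E) = n * chi(B).
chi(Sigma_5) = 2 - 2*5 = -8.
chi(E) = 7 * (-8) = -56.
genus(E) = (2 - chi(E))/2 = (2 - (-56))/2 = 58/2 = 29

29


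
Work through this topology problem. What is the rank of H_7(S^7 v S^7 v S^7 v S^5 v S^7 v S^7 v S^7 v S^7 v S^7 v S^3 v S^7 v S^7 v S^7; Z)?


For a wedge of spheres, H_k (k>0) is free on one generator per sphere of dimension k.
Spheres of dimension 7: count = 11.
b_7 = 11

11


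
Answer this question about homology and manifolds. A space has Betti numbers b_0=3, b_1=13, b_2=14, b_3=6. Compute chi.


chi = sum_k (-1)^k b_k.
= (3) + (-13) + (14) + (-6)
= -2

-2


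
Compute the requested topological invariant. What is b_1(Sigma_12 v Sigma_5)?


For a wedge: H_1(A v B) = H_1(A) + H_1(B).
b_1(Sigma_12) = 24, b_1(Sigma_5) = 10.
b_1 = 24 + 10 = 34

34


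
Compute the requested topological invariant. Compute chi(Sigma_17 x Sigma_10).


chi(Sigma_17) = 2 - 2*17 = -32
chi(Sigma_10) = 2 - 2*10 = -18
chi(product) = (-32) * (-18) = 576

576


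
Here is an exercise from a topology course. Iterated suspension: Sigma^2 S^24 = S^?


Each suspension raises dimension by 1: Sigma S^n = S^{n+1}.
Sigma^2 S^24 = S^{24+2} = S^26

26


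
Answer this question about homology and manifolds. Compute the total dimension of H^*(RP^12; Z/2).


H^k(RP^12; Z/2) = Z/2 for each 0 <= k <= 12.
Total dimension = 12 + 1 = 13

13


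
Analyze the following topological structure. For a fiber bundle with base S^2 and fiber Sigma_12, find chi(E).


chi(S^2) = 2 (n even), chi(Sigma_12) = 2 - 2*12 = -22.
chi(E) = 2 * (-22) = -44

-44


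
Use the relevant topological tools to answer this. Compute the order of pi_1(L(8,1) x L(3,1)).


pi_1(X x Y) = pi_1(X) x pi_1(Y).
pi_1(L(8,1)) = Z/8, pi_1(L(3,1)) = Z/3.
|Z/8 x Z/3| = 8 * 3 = 24

24


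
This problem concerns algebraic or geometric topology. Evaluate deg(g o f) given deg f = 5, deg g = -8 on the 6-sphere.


Degree is multiplicative under composition: deg(g o f) = deg(g) * deg(f).
= -8 * 5 = -40

-40


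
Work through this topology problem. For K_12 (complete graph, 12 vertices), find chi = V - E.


K_12: V = 12, E = C(12,2) = 66.
chi = V - E = 12 - 66 = -54

-54


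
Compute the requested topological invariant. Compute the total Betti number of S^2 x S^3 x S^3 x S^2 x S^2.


Total Betti number is multiplicative under products.
Each S^d (d>=1) has total Betti number 2.
There are 5 sphere factors.
Total = 2^5 = 32

32


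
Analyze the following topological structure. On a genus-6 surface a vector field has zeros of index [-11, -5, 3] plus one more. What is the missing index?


Poincare-Hopf: sum of indices = chi(M).
chi(Sigma_6) = 2 - 2*6 = -10.
Sum of known indices = -13.
x = chi - (sum known) = -10 - (-13) = 3

3


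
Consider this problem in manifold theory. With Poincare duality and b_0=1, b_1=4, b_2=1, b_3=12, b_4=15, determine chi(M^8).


By Poincare duality b_k = b_{8-k}, so full Betti numbers: b_0=1, b_1=4, b_2=1, b_3=12, b_4=15, b_5=12, b_6=1, b_7=4, b_8=1.
chi = sum (-1)^k b_k = -13

-13


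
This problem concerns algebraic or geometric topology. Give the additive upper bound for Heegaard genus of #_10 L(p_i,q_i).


Heegaard genus satisfies g(A#B) <= g(A) + g(B).
Each lens space has g = 1.
Upper bound: 10 * 1 = 10

10


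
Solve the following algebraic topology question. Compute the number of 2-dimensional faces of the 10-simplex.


Delta^10 has 10+1 vertices. A 2-face is a choice of 2+1 vertices.
f_2 = C(10+1, 2+1) = C(11,3) = 165

165


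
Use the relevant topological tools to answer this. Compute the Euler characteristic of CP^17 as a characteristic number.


For any closed oriented manifold, <e(TM),[M]> = chi(M).
chi(CP^17) = 17+1 = 18

18


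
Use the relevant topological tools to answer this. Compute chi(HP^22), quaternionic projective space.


HP^22 has one cell in each dimension 0, 4, ..., 4*22 (22+1 cells, all even-dim).
chi = 22 + 1 = 23

23


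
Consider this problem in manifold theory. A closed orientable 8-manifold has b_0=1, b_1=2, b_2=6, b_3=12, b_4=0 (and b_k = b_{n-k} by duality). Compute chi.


By Poincare duality b_k = b_{8-k}, so full Betti numbers: b_0=1, b_1=2, b_2=6, b_3=12, b_4=0, b_5=12, b_6=6, b_7=2, b_8=1.
chi = sum (-1)^k b_k = -14

-14


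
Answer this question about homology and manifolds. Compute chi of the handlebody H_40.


A genus-g handlebody deformation retracts to a wedge of g circles.
chi(vee_g S^1) = 1 - g.
chi(H_40) = 1 - 40 = -39

-39


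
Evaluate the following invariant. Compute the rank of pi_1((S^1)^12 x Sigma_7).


pi_1(A x B) = pi_1(A) x pi_1(B); rank of abelianization = b_1.
b_1(T^12) = 12, b_1(Sigma_7) = 2*7 = 14.
b_1(product) = 12 + 14 = 26

26


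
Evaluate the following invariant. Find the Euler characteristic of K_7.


K_7: V = 7, E = C(7,2) = 21.
chi = V - E = 7 - 21 = -14

-14


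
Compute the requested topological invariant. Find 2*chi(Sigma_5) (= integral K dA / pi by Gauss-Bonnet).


Gauss-Bonnet: integral K dA = 2*pi*chi(M).
chi(Sigma_5) = 2 - 2*5 = -8.
(integral K dA)/pi = 2*chi = 2*(-8) = -16

-16


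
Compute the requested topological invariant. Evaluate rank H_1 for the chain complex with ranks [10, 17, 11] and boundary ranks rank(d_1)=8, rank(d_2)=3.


rank H_k = rank(ker d_k) - rank(im d_{k+1}).
rank(ker d_1) = rank(C_1) - rank(d_1) = 17 - 8 = 9.
rank(im d_{1+1}) = 3.
rank H_1 = 9 - 3 = 6

6


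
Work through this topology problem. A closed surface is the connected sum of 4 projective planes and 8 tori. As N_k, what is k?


Since a >= 1, the sum is non-orientable; each T^2 can be replaced by RP^2 # RP^2 (since T^2#RP^2 = 3RP^2).
Total crosscaps k = 4 + 2*8 = 20.
Check via chi: chi = 4*1 + 8*0 - (4+8-1)*2 = -18 = 2 - k = -18. Consistent.

20


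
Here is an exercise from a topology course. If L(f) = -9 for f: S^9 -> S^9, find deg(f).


L(f) = 1 + (-1)^9 deg(f) on S^9.
-9 = 1 + (-1)^9 * deg(f)
(-1)^9 * deg(f) = -10
deg(f) = 10

10


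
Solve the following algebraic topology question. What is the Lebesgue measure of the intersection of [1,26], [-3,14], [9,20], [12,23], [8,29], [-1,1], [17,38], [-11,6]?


Intersection = [max(a_i), min(b_i)] = [17, 1].
Since 17 > 1, the intersection is empty.
Length = 0

0


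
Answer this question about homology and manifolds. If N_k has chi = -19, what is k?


chi = 2 - k for closed non-orientable surfaces with k crosscaps.
-19 = 2 - k
k = 2 - (-19) = 21

21


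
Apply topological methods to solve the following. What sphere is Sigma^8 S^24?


Each suspension raises dimension by 1: Sigma S^n = S^{n+1}.
Sigma^8 S^24 = S^{24+8} = S^32

32


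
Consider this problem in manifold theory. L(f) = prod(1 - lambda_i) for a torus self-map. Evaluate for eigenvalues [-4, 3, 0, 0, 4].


For a torus self-map: L(f) = det(I - A) where A acts on H_1.
L(f) = (1--4) * (1-3) * (1-0) * (1-0) * (1-4) = 5 * -2 * 1 * 1 * -3 = 30

30


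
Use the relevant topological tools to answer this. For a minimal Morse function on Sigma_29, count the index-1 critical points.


A perfect Morse function has m_k = b_k.
For Sigma_29: b_0=1, b_1=2g=58, b_2=1.
Saddles m_1 = 2g = 58

58


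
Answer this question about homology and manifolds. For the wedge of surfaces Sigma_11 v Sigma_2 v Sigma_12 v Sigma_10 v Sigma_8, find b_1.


For a wedge X v Y: reduced H_k(X v Y) = H_k(X) + H_k(Y).
Each Sigma_g contributes b_1 = 2g.
b_1 = 22 + 4 + 24 + 20 + 16 = 86

86


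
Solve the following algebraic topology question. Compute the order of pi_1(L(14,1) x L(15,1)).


pi_1(X x Y) = pi_1(X) x pi_1(Y).
pi_1(L(14,1)) = Z/14, pi_1(L(15,1)) = Z/15.
|Z/14 x Z/15| = 14 * 15 = 210

210


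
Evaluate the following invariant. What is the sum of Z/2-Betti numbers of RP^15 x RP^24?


dim H^*(RP^n; Z/2) = n+1 (one Z/2 in each degree 0..n).
Total Betti number is multiplicative.
Total = (15+1) * (24+1) = 16 * 25 = 400

400


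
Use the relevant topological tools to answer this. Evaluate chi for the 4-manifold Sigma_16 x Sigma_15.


chi(Sigma_16) = 2 - 2*16 = -30
chi(Sigma_15) = 2 - 2*15 = -28
chi(product) = (-30) * (-28) = 840

840


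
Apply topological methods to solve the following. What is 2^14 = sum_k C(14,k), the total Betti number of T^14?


b_k(T^14) = C(14,k), so the sum over k is sum_k C(14,k) = 2^14.
Total = 2^14 = 16384

16384


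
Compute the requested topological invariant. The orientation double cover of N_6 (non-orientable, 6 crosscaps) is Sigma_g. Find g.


chi(N_6) = 2 - 6 = -4.
Double cover: chi(Sigma_g) = 2 * chi(N_6) = 2*(-4) = -8.
2 - 2g = -8, so g = (2 - (-8))/2 = 10/2 = 5

5


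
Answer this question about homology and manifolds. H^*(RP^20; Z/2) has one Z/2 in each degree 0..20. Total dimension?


H^k(RP^20; Z/2) = Z/2 for each 0 <= k <= 20.
Total dimension = 20 + 1 = 21

21


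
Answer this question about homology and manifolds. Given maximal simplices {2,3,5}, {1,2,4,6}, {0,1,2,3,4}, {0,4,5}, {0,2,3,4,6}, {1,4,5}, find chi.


Enumerate all faces; f-vector: f_0=7, f_1=20, f_2=21, f_3=10, f_4=2.
chi = sum (-1)^k f_k = 0

0


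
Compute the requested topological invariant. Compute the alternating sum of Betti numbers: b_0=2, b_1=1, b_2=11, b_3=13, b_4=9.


chi = sum_k (-1)^k b_k.
= (2) + (-1) + (11) + (-13) + (9)
= 8

8


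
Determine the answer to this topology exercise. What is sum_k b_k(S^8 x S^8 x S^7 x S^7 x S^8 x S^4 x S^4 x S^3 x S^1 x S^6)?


Total Betti number is multiplicative under products.
Each S^d (d>=1) has total Betti number 2.
There are 10 sphere factors.
Total = 2^10 = 1024

1024


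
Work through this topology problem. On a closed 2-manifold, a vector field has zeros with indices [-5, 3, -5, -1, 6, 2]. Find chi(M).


Poincare-Hopf: chi(M) = sum of indices of zeros.
chi = (-5) + (3) + (-5) + (-1) + (6) + (2) = 0

0


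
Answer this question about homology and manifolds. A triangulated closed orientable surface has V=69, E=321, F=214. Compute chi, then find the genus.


chi = V - E + F = 69 - 321 + 214 = -38
For orientable closed surface: chi = 2 - 2g, so g = (2 - chi)/2.
g = (2 - (-38)) / 2 = 40 / 2 = 20

20


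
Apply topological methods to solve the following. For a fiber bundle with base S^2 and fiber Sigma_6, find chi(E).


chi(S^2) = 2 (n even), chi(Sigma_6) = 2 - 2*6 = -10.
chi(E) = 2 * (-10) = -20

-20


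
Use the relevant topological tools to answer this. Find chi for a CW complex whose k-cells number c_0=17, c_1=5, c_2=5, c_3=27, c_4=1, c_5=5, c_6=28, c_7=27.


chi = sum_k (-1)^k c_k.
= (-1)^0*17 + (-1)^1*5 + (-1)^2*5 + (-1)^3*27 + (-1)^4*1 + (-1)^5*5 + (-1)^6*28 + (-1)^7*27
= (17) + (-5) + (5) + (-27) + (1) + (-5) + (28) + (-27)
= -13

-13


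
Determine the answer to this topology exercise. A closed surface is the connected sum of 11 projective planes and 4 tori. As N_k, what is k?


Since a >= 1, the sum is non-orientable; each T^2 can be replaced by RP^2 # RP^2 (since T^2#RP^2 = 3RP^2).
Total crosscaps k = 11 + 2*4 = 19.
Check via chi: chi = 11*1 + 4*0 - (11+4-1)*2 = -17 = 2 - k = -17. Consistent.

19


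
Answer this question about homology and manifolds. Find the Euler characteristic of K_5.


K_5: V = 5, E = C(5,2) = 10.
chi = V - E = 5 - 10 = -5

-5


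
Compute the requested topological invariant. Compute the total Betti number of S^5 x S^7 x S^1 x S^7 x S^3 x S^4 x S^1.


Total Betti number is multiplicative under products.
Each S^d (d>=1) has total Betti number 2.
There are 7 sphere factors.
Total = 2^7 = 128

128


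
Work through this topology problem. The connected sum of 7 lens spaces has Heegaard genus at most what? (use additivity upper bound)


Heegaard genus satisfies g(A#B) <= g(A) + g(B).
Each lens space has g = 1.
Upper bound: 7 * 1 = 7

7


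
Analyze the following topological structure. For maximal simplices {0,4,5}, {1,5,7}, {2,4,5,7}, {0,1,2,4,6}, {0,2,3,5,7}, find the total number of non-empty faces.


Each maximal simplex on m vertices has 2^m - 1 nonempty faces.
Take the union (dedupe shared faces).
Total distinct faces = 69

69


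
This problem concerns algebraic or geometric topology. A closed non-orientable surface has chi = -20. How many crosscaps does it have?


chi = 2 - k for closed non-orientable surfaces with k crosscaps.
-20 = 2 - k
k = 2 - (-20) = 22

22


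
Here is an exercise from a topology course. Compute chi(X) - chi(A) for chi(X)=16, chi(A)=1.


Relative Euler characteristic: chi(X, A) = chi(X) - chi(A).
= 16 - (1) = 15

15


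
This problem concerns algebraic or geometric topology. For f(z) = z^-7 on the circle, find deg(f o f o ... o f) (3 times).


deg(f) = -7. Degree is multiplicative: deg(f^3) = (deg f)^3.
deg(f^3) = (-7)^3 = -343

-343


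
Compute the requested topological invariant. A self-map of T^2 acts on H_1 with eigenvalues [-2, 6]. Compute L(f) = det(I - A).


For a torus self-map: L(f) = det(I - A) where A acts on H_1.
L(f) = (1--2) * (1-6) = 3 * -5 = -15

-15


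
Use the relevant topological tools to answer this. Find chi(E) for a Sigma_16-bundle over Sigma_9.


For a fiber bundle F -> E -> B (with CW structure): chi(E) = chi(B) * chi(F).
chi(Sigma_9) = -16, chi(Sigma_16) = -30.
chi(E) = (-16) * (-30) = 480

480


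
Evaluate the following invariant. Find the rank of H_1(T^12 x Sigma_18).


pi_1(A x B) = pi_1(A) x pi_1(B); rank of abelianization = b_1.
b_1(T^12) = 12, b_1(Sigma_18) = 2*18 = 36.
b_1(product) = 12 + 36 = 48

48


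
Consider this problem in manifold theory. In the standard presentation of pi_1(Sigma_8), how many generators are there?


Standard presentation: pi_1(Sigma_g) = <a_1,b_1,...,a_g,b_g | [a_1,b_1]...[a_g,b_g] = 1>.
Number of generators = 2g = 2*8 = 16

16


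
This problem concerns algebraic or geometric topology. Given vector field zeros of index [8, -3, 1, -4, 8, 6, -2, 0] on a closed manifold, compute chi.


Poincare-Hopf: chi(M) = sum of indices of zeros.
chi = (8) + (-3) + (1) + (-4) + (8) + (6) + (-2) + (0) = 14

14


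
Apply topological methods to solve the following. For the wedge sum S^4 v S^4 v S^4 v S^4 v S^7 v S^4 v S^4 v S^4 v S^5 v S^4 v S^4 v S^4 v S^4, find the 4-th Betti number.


For a wedge of spheres, H_k (k>0) is free on one generator per sphere of dimension k.
Spheres of dimension 4: count = 11.
b_4 = 11

11


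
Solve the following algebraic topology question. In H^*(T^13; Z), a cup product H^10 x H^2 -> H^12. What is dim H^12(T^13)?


Cup product: H^p x H^q -> H^{p+q}; here p+q = 10+2 = 12.
rank H^k(T^n) = C(n,k).
C(13,12) = 13

13


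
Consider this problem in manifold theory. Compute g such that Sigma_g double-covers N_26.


chi(N_26) = 2 - 26 = -24.
Double cover: chi(Sigma_g) = 2 * chi(N_26) = 2*(-24) = -48.
2 - 2g = -48, so g = (2 - (-48))/2 = 50/2 = 25

25


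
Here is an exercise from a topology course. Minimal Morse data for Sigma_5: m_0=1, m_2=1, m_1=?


A perfect Morse function has m_k = b_k.
For Sigma_5: b_0=1, b_1=2g=10, b_2=1.
Saddles m_1 = 2g = 10

10


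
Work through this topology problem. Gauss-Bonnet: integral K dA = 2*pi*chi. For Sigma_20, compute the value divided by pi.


Gauss-Bonnet: integral K dA = 2*pi*chi(M).
chi(Sigma_20) = 2 - 2*20 = -38.
(integral K dA)/pi = 2*chi = 2*(-38) = -76

-76


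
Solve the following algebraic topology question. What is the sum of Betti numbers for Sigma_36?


For Sigma_36: b_0 = 1, b_1 = 2g = 72, b_2 = 1.
Total = 1 + 72 + 1 = 74

74


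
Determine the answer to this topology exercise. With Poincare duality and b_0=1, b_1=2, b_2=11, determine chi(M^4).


By Poincare duality b_k = b_{4-k}, so full Betti numbers: b_0=1, b_1=2, b_2=11, b_3=2, b_4=1.
chi = sum (-1)^k b_k = 9

9


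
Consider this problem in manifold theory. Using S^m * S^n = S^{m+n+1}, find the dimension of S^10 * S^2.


Join of spheres: S^m * S^n = S^{m+n+1}.
dim = 10 + 2 + 1 = 13

13


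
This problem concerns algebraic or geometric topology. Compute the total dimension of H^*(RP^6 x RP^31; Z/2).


dim H^*(RP^n; Z/2) = n+1 (one Z/2 in each degree 0..n).
Total Betti number is multiplicative.
Total = (6+1) * (31+1) = 7 * 32 = 224

224


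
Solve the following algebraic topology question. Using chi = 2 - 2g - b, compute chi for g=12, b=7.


For a compact orientable surface with genus g and b boundary components: chi = 2 - 2g - b.
chi = 2 - 2*12 - 7 = 2 - 24 - 7 = -29

-29


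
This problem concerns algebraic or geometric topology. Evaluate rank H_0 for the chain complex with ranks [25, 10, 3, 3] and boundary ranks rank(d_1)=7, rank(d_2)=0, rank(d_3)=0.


rank H_k = rank(ker d_k) - rank(im d_{k+1}).
rank(ker d_0) = rank(C_0) - rank(d_0) = 25 - 0 = 25.
rank(im d_{0+1}) = 7.
rank H_0 = 25 - 7 = 18

18


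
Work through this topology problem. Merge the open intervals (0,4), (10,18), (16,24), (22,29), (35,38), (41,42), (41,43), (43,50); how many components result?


Sort and merge overlapping open intervals.
Merged: (0,4), (10,29), (35,38), (41,43), (43,50).
Number of components = 5

5


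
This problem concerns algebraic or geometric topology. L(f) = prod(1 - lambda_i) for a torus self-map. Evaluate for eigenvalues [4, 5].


For a torus self-map: L(f) = det(I - A) where A acts on H_1.
L(f) = (1-4) * (1-5) = -3 * -4 = 12

12


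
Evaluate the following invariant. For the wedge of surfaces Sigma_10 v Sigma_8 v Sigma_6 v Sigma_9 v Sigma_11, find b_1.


For a wedge X v Y: reduced H_k(X v Y) = H_k(X) + H_k(Y).
Each Sigma_g contributes b_1 = 2g.
b_1 = 20 + 16 + 12 + 18 + 22 = 88

88


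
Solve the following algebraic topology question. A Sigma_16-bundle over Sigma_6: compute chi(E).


For a fiber bundle F -> E -> B (with CW structure): chi(E) = chi(B) * chi(F).
chi(Sigma_6) = -10, chi(Sigma_16) = -30.
chi(E) = (-10) * (-30) = 300

300


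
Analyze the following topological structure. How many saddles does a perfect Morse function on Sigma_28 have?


A perfect Morse function has m_k = b_k.
For Sigma_28: b_0=1, b_1=2g=56, b_2=1.
Saddles m_1 = 2g = 56

56


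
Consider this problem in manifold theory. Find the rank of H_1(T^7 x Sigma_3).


pi_1(A x B) = pi_1(A) x pi_1(B); rank of abelianization = b_1.
b_1(T^7) = 7, b_1(Sigma_3) = 2*3 = 6.
b_1(product) = 7 + 6 = 13

13


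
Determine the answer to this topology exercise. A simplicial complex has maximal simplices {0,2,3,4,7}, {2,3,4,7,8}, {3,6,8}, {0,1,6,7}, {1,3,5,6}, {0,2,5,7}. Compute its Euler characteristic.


Enumerate all faces; f-vector: f_0=9, f_1=28, f_2=28, f_3=12, f_4=2.
chi = sum (-1)^k f_k = -1

-1


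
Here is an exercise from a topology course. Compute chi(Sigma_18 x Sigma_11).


chi(Sigma_18) = 2 - 2*18 = -34
chi(Sigma_11) = 2 - 2*11 = -20
chi(product) = (-34) * (-20) = 680

680


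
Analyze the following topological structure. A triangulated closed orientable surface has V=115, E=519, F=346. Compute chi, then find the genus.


chi = V - E + F = 115 - 519 + 346 = -58
For orientable closed surface: chi = 2 - 2g, so g = (2 - chi)/2.
g = (2 - (-58)) / 2 = 60 / 2 = 30

30


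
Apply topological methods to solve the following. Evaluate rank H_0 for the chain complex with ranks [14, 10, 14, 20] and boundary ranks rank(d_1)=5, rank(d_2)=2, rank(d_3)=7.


rank H_k = rank(ker d_k) - rank(im d_{k+1}).
rank(ker d_0) = rank(C_0) - rank(d_0) = 14 - 0 = 14.
rank(im d_{0+1}) = 5.
rank H_0 = 14 - 5 = 9

9


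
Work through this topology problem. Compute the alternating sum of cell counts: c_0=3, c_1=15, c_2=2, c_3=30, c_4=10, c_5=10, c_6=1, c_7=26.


chi = sum_k (-1)^k c_k.
= (-1)^0*3 + (-1)^1*15 + (-1)^2*2 + (-1)^3*30 + (-1)^4*10 + (-1)^5*10 + (-1)^6*1 + (-1)^7*26
= (3) + (-15) + (2) + (-30) + (10) + (-10) + (1) + (-26)
= -65

-65


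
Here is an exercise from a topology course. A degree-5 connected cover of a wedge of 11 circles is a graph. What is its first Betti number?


Nielsen-Schreier: an index-n subgroup of F_r is free of rank 1 + n(r-1).
Equivalently: chi(cover) = n*chi(base); chi(vee_r S^1) = 1 - 11 = -10.
chi(E) = 5*(-10) = -50; rank = 1 - chi(E) = 1 - (-50) = 51.
rank = 1 + 5*(11-1) = 1 + 50 = 51

51


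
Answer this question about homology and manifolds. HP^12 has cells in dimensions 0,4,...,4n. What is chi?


HP^12 has one cell in each dimension 0, 4, ..., 4*12 (12+1 cells, all even-dim).
chi = 12 + 1 = 13

13


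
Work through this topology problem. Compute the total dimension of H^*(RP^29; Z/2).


H^k(RP^29; Z/2) = Z/2 for each 0 <= k <= 29.
Total dimension = 29 + 1 = 30

30


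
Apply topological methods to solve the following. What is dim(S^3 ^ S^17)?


S^m ^ S^n = S^{m+n}.
k = 3 + 17 = 20

20


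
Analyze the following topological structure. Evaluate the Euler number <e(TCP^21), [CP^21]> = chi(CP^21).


For any closed oriented manifold, <e(TM),[M]> = chi(M).
chi(CP^21) = 21+1 = 22

22


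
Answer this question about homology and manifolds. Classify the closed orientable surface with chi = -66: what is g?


chi = 2 - 2g for closed orientable surfaces.
-66 = 2 - 2g
2g = 2 - (-66) = 68
g = 34

34


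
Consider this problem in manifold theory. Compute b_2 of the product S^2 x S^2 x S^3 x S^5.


Each S^d has Poincare polynomial 1 + t^d.
The product S^2 x S^2 x S^3 x S^5 has Poincare polynomial prod(1+t^d_i).
Expanding: b_0=1, b_2=2, b_3=1, b_4=1, b_5=3, b_7=3, b_8=1, b_9=1, b_10=2, b_12=1.
b_2 = 2

2


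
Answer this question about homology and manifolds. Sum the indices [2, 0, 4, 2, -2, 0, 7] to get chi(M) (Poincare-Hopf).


Poincare-Hopf: chi(M) = sum of indices of zeros.
chi = (2) + (0) + (4) + (2) + (-2) + (0) + (7) = 13

13


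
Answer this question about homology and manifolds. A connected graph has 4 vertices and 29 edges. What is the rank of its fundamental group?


For a connected graph: rank(pi_1) = b_1 = E - V + 1 = 1 - chi.
chi = V - E = 4 - 29 = -25.
rank = 1 - (-25) = 29 - 4 + 1 = 26

26


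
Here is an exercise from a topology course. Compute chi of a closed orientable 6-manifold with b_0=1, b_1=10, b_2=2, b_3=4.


By Poincare duality b_k = b_{6-k}, so full Betti numbers: b_0=1, b_1=10, b_2=2, b_3=4, b_4=2, b_5=10, b_6=1.
chi = sum (-1)^k b_k = -18

-18


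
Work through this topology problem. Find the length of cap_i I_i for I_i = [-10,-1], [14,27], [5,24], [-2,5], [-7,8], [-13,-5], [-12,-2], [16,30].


Intersection = [max(a_i), min(b_i)] = [16, -5].
Since 16 > -5, the intersection is empty.
Length = 0

0


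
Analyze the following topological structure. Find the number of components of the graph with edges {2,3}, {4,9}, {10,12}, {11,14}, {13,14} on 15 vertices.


Run DFS/union-find over 15 vertices.
V = 15, E = 5.
Number of components = 10

10


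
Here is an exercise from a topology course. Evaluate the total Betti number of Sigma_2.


For Sigma_2: b_0 = 1, b_1 = 2g = 4, b_2 = 1.
Total = 1 + 4 + 1 = 6

6


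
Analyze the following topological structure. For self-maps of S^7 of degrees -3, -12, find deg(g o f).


Degree is multiplicative under composition: deg(g o f) = deg(g) * deg(f).
= -12 * -3 = 36

36


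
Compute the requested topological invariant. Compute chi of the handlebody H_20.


A genus-g handlebody deformation retracts to a wedge of g circles.
chi(vee_g S^1) = 1 - g.
chi(H_20) = 1 - 20 = -19

-19


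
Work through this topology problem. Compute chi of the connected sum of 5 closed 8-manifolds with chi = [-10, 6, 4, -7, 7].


For n-manifolds: chi(A#B) = chi(A) + chi(B) - chi(S^8).
chi(S^8) = 1 + (-1)^8 = 2.
chi(#) = (sum chi_i) - (5-1)*chi(S^8) = 0 - 4*2 = -8

-8


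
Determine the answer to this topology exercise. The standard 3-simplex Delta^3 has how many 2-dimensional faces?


Delta^3 has 3+1 vertices. A 2-face is a choice of 2+1 vertices.
f_2 = C(3+1, 2+1) = C(4,3) = 4

4


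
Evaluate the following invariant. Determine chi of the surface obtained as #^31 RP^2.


For a non-orientable closed surface with k crosscaps: chi = 2 - k.
Here k = 31.
chi = 2 - 31 = -29

-29


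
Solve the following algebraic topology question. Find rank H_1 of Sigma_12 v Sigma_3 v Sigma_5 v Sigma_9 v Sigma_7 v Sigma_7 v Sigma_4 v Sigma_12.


For a wedge X v Y: reduced H_k(X v Y) = H_k(X) + H_k(Y).
Each Sigma_g contributes b_1 = 2g.
b_1 = 24 + 6 + 10 + 18 + 14 + 14 + 8 + 24 = 118

118


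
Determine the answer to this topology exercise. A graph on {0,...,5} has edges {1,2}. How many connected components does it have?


Run DFS/union-find over 6 vertices.
V = 6, E = 1.
Number of components = 5

5


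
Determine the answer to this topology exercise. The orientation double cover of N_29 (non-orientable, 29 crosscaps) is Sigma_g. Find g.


chi(N_29) = 2 - 29 = -27.
Double cover: chi(Sigma_g) = 2 * chi(N_29) = 2*(-27) = -54.
2 - 2g = -54, so g = (2 - (-54))/2 = 56/2 = 28

28


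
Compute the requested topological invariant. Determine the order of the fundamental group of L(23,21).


pi_1(L(p,q)) = Z/pZ for any q coprime to p.
|pi_1(L(23,21))| = 23

23


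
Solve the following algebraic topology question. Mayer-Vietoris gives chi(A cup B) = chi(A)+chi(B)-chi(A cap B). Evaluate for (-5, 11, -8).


chi(A cup B) = chi(A) + chi(B) - chi(A cap B)
= -5 + (11) - (-8)
= 14

14


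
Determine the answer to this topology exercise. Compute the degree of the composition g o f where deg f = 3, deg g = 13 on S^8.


Degree is multiplicative under composition: deg(g o f) = deg(g) * deg(f).
= 13 * 3 = 39

39


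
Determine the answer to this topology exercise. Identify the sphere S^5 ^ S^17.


S^m ^ S^n = S^{m+n}.
k = 5 + 17 = 22

22


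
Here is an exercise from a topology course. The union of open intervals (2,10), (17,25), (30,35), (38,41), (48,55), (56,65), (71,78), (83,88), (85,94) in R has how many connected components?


Sort and merge overlapping open intervals.
Merged: (2,10), (17,25), (30,35), (38,41), (48,55), (56,65), (71,78), (83,94).
Number of components = 8

8


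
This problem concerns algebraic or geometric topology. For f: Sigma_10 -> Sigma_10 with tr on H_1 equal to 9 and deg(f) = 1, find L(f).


L(f) = tr(f_0*) - tr(f_1*) + tr(f_2*).
= 1 - (9) + (1)
= -7

-7


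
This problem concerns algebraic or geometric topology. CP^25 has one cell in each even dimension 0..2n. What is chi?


CP^25 has one cell in each even dimension 0, 2, ..., 2*25 (25+1 cells total).
All cells are even-dimensional, so chi = number of cells.
chi = 25 + 1 = 26

26


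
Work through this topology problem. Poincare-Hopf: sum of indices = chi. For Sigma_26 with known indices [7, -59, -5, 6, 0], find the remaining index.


Poincare-Hopf: sum of indices = chi(M).
chi(Sigma_26) = 2 - 2*26 = -50.
Sum of known indices = -51.
x = chi - (sum known) = -50 - (-51) = 1

1


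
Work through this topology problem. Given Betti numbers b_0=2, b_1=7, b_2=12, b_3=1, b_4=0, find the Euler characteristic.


chi = sum_k (-1)^k b_k.
= (2) + (-7) + (12) + (-1) + (0)
= 6

6


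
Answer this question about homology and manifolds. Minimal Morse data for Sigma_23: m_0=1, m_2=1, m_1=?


A perfect Morse function has m_k = b_k.
For Sigma_23: b_0=1, b_1=2g=46, b_2=1.
Saddles m_1 = 2g = 46

46


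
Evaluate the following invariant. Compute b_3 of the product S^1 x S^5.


Each S^d has Poincare polynomial 1 + t^d.
The product S^1 x S^5 has Poincare polynomial prod(1+t^d_i).
Expanding: b_0=1, b_1=1, b_5=1, b_6=1.
b_3 = 0

0


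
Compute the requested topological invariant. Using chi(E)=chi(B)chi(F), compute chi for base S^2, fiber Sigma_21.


chi(S^2) = 2 (n even), chi(Sigma_21) = 2 - 2*21 = -40.
chi(E) = 2 * (-40) = -80

-80


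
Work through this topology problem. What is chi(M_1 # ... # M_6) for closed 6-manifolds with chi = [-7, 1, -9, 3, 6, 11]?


For n-manifolds: chi(A#B) = chi(A) + chi(B) - chi(S^6).
chi(S^6) = 1 + (-1)^6 = 2.
chi(#) = (sum chi_i) - (6-1)*chi(S^6) = 5 - 5*2 = -5

-5


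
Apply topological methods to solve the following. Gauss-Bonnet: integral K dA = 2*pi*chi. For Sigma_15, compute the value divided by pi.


Gauss-Bonnet: integral K dA = 2*pi*chi(M).
chi(Sigma_15) = 2 - 2*15 = -28.
(integral K dA)/pi = 2*chi = 2*(-28) = -56

-56
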